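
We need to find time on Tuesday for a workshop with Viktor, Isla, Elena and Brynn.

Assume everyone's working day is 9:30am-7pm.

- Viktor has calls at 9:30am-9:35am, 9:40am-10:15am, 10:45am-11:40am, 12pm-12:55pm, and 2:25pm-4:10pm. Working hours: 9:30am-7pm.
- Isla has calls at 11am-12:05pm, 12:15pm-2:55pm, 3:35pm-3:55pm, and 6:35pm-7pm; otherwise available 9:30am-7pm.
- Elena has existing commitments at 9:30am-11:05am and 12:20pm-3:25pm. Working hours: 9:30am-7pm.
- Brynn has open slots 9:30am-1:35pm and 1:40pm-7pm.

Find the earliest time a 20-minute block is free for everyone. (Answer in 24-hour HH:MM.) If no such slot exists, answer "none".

Viktor free within 09:30–19:00: 09:35–09:40, 10:15–10:45, 11:40–12:00, 12:55–14:25, 16:10–19:00.
Isla free within 09:30–19:00: 09:30–11:00, 12:05–12:15, 14:55–15:35, 15:55–18:35.
Elena free within 09:30–19:00: 11:05–12:20, 15:25–19:00.
Viktor ∩ Isla: 09:35–09:40, 10:15–10:45, 16:10–18:35.
Viktor ∩ Isla ∩ Elena: 16:10–18:35.
Viktor ∩ Isla ∩ Elena ∩ Brynn: 16:10–18:35.
Windows ≥ 20 min: 16:10–18:35.
Earliest such window starts at 16:10.

16:10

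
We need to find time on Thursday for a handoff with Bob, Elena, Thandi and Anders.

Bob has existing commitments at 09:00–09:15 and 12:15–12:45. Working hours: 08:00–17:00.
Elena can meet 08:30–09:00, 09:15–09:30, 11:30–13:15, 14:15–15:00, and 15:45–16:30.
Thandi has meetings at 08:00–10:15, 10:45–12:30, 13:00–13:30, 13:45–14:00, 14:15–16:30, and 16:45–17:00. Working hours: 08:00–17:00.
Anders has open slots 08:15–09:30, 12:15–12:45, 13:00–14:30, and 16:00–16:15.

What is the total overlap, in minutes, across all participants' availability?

0 minutes

Bob free within 08:00–17:00: 08:00–09:00, 09:15–12:15, 12:45–17:00.
Thandi free within 08:00–17:00: 10:15–10:45, 12:30–13:00, 13:30–13:45, 14:00–14:15, 16:30–16:45.
Bob ∩ Elena: 08:30–09:00, 09:15–09:30, 11:30–12:15, 12:45–13:15, 14:15–15:00, 15:45–16:30.
Bob ∩ Elena ∩ Thandi: 12:45–13:00.
Bob ∩ Elena ∩ Thandi ∩ Anders: (none).
Total common minutes: 0.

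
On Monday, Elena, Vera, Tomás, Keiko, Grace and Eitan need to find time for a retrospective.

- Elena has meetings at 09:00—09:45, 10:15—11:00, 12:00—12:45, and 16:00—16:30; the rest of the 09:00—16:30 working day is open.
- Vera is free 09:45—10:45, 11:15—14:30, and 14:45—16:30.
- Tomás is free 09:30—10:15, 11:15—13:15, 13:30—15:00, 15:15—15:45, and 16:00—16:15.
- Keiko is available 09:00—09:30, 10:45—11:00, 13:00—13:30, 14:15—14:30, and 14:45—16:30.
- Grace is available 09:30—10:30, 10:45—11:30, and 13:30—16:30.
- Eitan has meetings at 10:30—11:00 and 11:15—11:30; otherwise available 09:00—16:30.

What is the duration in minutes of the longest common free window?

Elena free within 09:00–16:30: 09:45–10:15, 11:00–12:00, 12:45–16:00.
Eitan free within 09:00–16:30: 09:00–10:30, 11:00–11:15, 11:30–16:30.
Elena ∩ Vera: 09:45–10:15, 11:15–12:00, 12:45–14:30, 14:45–16:00.
Elena ∩ Vera ∩ Tomás: 09:45–10:15, 11:15–12:00, 12:45–13:15, 13:30–14:30, 14:45–15:00, 15:15–15:45.
Elena ∩ Vera ∩ Tomás ∩ Keiko: 13:00–13:15, 14:15–14:30, 14:45–15:00, 15:15–15:45.
Elena ∩ Vera ∩ Tomás ∩ Keiko ∩ Grace: 14:15–14:30, 14:45–15:00, 15:15–15:45.
Elena ∩ Vera ∩ Tomás ∩ Keiko ∩ Grace ∩ Eitan: 14:15–14:30, 14:45–15:00, 15:15–15:45.
Common window lengths: 15, 15, 30 min; longest is 30.

30 minutes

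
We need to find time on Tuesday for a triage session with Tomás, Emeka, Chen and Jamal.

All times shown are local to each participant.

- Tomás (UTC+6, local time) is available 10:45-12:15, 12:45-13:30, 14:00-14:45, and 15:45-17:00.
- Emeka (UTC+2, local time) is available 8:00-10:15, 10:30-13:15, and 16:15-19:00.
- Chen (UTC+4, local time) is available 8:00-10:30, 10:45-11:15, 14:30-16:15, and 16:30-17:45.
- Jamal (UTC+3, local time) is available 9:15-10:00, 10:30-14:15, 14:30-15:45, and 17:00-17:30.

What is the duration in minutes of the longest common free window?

30 minutes

Tomás → UTC: 04:45–06:15, 06:45–07:30, 08:00–08:45, 09:45–11:00.
Emeka → UTC: 06:00–08:15, 08:30–11:15, 14:15–17:00.
Chen → UTC: 04:00–06:30, 06:45–07:15, 10:30–12:15, 12:30–13:45.
Jamal → UTC: 06:15–07:00, 07:30–11:15, 11:30–12:45, 14:00–14:30.
Tomás ∩ Emeka: 06:00–06:15, 06:45–07:30, 08:00–08:15, 08:30–08:45, 09:45–11:00.
Tomás ∩ Emeka ∩ Chen: 06:00–06:15, 06:45–07:15, 10:30–11:00.
Tomás ∩ Emeka ∩ Chen ∩ Jamal: 06:45–07:00, 10:30–11:00.
Common window lengths: 15, 30 min; longest is 30.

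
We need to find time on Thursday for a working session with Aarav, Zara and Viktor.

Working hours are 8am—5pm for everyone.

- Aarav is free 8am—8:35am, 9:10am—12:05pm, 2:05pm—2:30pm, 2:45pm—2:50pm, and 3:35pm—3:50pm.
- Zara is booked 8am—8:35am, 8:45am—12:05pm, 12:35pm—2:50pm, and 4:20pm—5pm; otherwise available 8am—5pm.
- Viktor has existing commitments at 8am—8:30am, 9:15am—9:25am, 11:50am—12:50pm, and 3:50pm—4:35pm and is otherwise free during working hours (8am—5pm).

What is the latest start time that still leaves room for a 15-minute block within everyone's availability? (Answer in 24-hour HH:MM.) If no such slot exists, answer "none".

Zara free within 08:00–17:00: 08:35–08:45, 12:05–12:35, 14:50–16:20.
Viktor free within 08:00–17:00: 08:30–09:15, 09:25–11:50, 12:50–15:50, 16:35–17:00.
Aarav ∩ Zara: 15:35–15:50.
Aarav ∩ Zara ∩ Viktor: 15:35–15:50.
Windows ≥ 15 min: 15:35–15:50.
Latest start in the last window 15:35–15:50 is 15:50 − 15 min = 15:35.

15:35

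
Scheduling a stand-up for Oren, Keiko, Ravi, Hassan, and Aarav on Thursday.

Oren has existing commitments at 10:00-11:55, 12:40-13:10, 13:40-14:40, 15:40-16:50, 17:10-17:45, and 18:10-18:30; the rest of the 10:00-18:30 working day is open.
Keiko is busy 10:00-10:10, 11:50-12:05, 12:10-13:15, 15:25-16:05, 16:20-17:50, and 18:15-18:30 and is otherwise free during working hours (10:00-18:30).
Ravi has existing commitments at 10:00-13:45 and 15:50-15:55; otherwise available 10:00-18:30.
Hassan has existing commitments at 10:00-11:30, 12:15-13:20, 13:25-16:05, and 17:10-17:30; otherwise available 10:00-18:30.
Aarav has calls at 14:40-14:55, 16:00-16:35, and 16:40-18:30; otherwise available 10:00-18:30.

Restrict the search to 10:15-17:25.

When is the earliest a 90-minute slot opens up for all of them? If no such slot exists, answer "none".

Oren free within 10:00–18:30: 11:55–12:40, 13:10–13:40, 14:40–15:40, 16:50–17:10, 17:45–18:10.
Keiko free within 10:00–18:30: 10:10–11:50, 12:05–12:10, 13:15–15:25, 16:05–16:20, 17:50–18:15.
Ravi free within 10:00–18:30: 13:45–15:50, 15:55–18:30.
Hassan free within 10:00–18:30: 11:30–12:15, 13:20–13:25, 16:05–17:10, 17:30–18:30.
Aarav free within 10:00–18:30: 10:00–14:40, 14:55–16:00, 16:35–16:40.
Oren ∩ Keiko: 12:05–12:10, 13:15–13:40, 14:40–15:25, 17:50–18:10.
Oren ∩ Keiko ∩ Ravi: 14:40–15:25, 17:50–18:10.
Oren ∩ Keiko ∩ Ravi ∩ Hassan: 17:50–18:10.
Oren ∩ Keiko ∩ Ravi ∩ Hassan ∩ Aarav: (none).
Restricted to 10:15–17:25: (none).
Windows ≥ 90 min: (none).

none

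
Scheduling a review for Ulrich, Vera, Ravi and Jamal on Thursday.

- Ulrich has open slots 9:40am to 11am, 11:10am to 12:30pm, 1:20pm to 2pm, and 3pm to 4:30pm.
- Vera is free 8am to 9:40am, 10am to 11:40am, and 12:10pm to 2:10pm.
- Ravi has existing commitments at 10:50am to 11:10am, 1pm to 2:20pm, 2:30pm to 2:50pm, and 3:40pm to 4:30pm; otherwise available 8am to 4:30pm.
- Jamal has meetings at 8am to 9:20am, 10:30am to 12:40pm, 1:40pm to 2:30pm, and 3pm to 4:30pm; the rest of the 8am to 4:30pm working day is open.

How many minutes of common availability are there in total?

30 minutes

Ravi free within 08:00–16:30: 08:00–10:50, 11:10–13:00, 14:20–14:30, 14:50–15:40.
Jamal free within 08:00–16:30: 09:20–10:30, 12:40–13:40, 14:30–15:00.
Ulrich ∩ Vera: 10:00–11:00, 11:10–11:40, 12:10–12:30, 13:20–14:00.
Ulrich ∩ Vera ∩ Ravi: 10:00–10:50, 11:10–11:40, 12:10–12:30.
Ulrich ∩ Vera ∩ Ravi ∩ Jamal: 10:00–10:30.
Total common minutes: 30.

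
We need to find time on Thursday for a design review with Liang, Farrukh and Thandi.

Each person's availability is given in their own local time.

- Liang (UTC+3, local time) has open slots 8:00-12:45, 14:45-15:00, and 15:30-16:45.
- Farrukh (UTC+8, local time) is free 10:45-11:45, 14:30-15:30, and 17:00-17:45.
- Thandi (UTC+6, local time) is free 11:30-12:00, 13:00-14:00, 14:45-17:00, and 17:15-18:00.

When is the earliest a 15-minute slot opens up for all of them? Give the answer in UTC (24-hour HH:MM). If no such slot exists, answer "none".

Liang → UTC: 05:00–09:45, 11:45–12:00, 12:30–13:45.
Farrukh → UTC: 02:45–03:45, 06:30–07:30, 09:00–09:45.
Thandi → UTC: 05:30–06:00, 07:00–08:00, 08:45–11:00, 11:15–12:00.
Liang ∩ Farrukh: 06:30–07:30, 09:00–09:45.
Liang ∩ Farrukh ∩ Thandi: 07:00–07:30, 09:00–09:45.
Windows ≥ 15 min: 07:00–07:30, 09:00–09:45.
Earliest such window starts at 07:00.

07:00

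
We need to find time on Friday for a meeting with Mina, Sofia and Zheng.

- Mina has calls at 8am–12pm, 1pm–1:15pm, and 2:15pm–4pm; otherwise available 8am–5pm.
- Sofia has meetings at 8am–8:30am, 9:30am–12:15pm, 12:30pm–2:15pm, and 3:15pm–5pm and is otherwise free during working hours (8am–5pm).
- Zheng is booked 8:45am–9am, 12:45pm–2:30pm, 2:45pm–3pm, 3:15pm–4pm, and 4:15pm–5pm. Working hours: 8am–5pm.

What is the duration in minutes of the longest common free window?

15 minutes

Mina free within 08:00–17:00: 12:00–13:00, 13:15–14:15, 16:00–17:00.
Sofia free within 08:00–17:00: 08:30–09:30, 12:15–12:30, 14:15–15:15.
Zheng free within 08:00–17:00: 08:00–08:45, 09:00–12:45, 14:30–14:45, 15:00–15:15, 16:00–16:15.
Mina ∩ Sofia: 12:15–12:30.
Mina ∩ Sofia ∩ Zheng: 12:15–12:30.
Single common window of 15 minutes.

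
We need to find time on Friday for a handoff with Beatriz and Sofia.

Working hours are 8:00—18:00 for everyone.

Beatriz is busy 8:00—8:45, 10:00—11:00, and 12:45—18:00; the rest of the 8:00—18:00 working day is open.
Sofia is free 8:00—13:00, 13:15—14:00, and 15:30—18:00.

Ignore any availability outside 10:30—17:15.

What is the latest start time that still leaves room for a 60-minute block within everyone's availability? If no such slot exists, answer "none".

11:45

Beatriz free within 08:00–18:00: 08:45–10:00, 11:00–12:45.
Beatriz ∩ Sofia: 08:45–10:00, 11:00–12:45.
Restricted to 10:30–17:15: 11:00–12:45.
Windows ≥ 60 min: 11:00–12:45.
Latest start in the last window 11:00–12:45 is 12:45 − 60 min = 11:45.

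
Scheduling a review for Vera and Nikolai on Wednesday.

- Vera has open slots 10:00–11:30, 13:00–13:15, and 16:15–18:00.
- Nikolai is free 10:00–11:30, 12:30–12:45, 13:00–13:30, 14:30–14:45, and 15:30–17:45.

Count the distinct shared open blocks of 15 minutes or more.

3

Vera ∩ Nikolai: 10:00–11:30, 13:00–13:15, 16:15–17:45.
Windows ≥ 15 min: 10:00–11:30, 13:00–13:15, 16:15–17:45.
That's 3 windows.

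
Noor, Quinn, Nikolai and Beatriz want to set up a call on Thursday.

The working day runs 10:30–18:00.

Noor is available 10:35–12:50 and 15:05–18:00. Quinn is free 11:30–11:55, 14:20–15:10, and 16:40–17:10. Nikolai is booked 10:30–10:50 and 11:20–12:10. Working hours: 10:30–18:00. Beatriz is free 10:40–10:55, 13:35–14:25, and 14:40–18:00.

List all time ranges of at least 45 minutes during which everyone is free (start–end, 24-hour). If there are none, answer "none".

none

Nikolai free within 10:30–18:00: 10:50–11:20, 12:10–18:00.
Noor ∩ Quinn: 11:30–11:55, 15:05–15:10, 16:40–17:10.
Noor ∩ Quinn ∩ Nikolai: 15:05–15:10, 16:40–17:10.
Noor ∩ Quinn ∩ Nikolai ∩ Beatriz: 15:05–15:10, 16:40–17:10.
Windows ≥ 45 min: (none).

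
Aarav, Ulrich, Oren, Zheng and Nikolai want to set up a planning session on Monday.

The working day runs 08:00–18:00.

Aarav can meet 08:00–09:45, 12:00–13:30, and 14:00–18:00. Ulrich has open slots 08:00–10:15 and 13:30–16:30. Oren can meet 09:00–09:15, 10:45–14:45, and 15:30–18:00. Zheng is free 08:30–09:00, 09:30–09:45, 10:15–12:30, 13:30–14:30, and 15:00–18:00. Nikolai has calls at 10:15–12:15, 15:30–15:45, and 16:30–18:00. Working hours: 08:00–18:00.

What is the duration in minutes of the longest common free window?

Nikolai free within 08:00–18:00: 08:00–10:15, 12:15–15:30, 15:45–16:30.
Aarav ∩ Ulrich: 08:00–09:45, 14:00–16:30.
Aarav ∩ Ulrich ∩ Oren: 09:00–09:15, 14:00–14:45, 15:30–16:30.
Aarav ∩ Ulrich ∩ Oren ∩ Zheng: 14:00–14:30, 15:30–16:30.
Aarav ∩ Ulrich ∩ Oren ∩ Zheng ∩ Nikolai: 14:00–14:30, 15:45–16:30.
Common window lengths: 30, 45 min; longest is 45.

45 minutes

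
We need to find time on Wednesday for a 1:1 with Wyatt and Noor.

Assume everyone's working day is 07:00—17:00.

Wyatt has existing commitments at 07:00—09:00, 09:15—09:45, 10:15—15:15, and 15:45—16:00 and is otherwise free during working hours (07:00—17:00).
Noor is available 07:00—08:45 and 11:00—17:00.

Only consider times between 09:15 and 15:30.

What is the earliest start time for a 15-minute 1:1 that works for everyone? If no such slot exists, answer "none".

Wyatt free within 07:00–17:00: 09:00–09:15, 09:45–10:15, 15:15–15:45, 16:00–17:00.
Wyatt ∩ Noor: 15:15–15:45, 16:00–17:00.
Restricted to 09:15–15:30: 15:15–15:30.
Windows ≥ 15 min: 15:15–15:30.
Earliest such window starts at 15:15.

15:15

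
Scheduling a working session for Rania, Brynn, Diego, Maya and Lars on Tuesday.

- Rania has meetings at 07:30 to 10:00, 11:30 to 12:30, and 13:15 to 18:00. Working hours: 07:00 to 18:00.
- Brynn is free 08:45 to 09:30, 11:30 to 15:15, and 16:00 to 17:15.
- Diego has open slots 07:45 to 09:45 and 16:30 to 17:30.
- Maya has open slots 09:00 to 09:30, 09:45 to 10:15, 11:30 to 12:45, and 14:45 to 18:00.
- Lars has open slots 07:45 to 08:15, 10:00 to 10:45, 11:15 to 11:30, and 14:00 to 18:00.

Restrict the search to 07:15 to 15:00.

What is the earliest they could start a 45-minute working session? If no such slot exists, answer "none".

Rania free within 07:00–18:00: 07:00–07:30, 10:00–11:30, 12:30–13:15.
Rania ∩ Brynn: 12:30–13:15.
Rania ∩ Brynn ∩ Diego: (none).
Rania ∩ Brynn ∩ Diego ∩ Maya: (none).
Rania ∩ Brynn ∩ Diego ∩ Maya ∩ Lars: (none).
Restricted to 07:15–15:00: (none).
Windows ≥ 45 min: (none).

none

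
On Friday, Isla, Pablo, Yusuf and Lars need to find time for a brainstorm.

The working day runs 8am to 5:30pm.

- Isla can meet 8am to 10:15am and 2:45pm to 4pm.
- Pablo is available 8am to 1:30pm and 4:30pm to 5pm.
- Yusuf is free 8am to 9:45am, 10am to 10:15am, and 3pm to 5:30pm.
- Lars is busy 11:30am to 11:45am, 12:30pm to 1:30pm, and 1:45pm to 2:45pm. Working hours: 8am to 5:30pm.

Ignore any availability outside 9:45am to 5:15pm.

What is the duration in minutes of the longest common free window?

Lars free within 08:00–17:30: 08:00–11:30, 11:45–12:30, 13:30–13:45, 14:45–17:30.
Isla ∩ Pablo: 08:00–10:15.
Isla ∩ Pablo ∩ Yusuf: 08:00–09:45, 10:00–10:15.
Isla ∩ Pablo ∩ Yusuf ∩ Lars: 08:00–09:45, 10:00–10:15.
Restricted to 09:45–17:15: 10:00–10:15.
Single common window of 15 minutes.

15 minutes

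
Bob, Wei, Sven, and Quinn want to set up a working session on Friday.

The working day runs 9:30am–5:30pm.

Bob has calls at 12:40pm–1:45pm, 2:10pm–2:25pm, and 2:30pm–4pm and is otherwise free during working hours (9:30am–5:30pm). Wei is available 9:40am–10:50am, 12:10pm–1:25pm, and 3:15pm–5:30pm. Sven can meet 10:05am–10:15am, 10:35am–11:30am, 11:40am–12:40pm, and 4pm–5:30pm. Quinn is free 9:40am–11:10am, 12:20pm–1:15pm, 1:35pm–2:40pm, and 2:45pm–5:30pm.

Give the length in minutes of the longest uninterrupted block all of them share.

90 minutes

Bob free within 09:30–17:30: 09:30–12:40, 13:45–14:10, 14:25–14:30, 16:00–17:30.
Bob ∩ Wei: 09:40–10:50, 12:10–12:40, 16:00–17:30.
Bob ∩ Wei ∩ Sven: 10:05–10:15, 10:35–10:50, 12:10–12:40, 16:00–17:30.
Bob ∩ Wei ∩ Sven ∩ Quinn: 10:05–10:15, 10:35–10:50, 12:20–12:40, 16:00–17:30.
Common window lengths: 10, 15, 20, 90 min; longest is 90.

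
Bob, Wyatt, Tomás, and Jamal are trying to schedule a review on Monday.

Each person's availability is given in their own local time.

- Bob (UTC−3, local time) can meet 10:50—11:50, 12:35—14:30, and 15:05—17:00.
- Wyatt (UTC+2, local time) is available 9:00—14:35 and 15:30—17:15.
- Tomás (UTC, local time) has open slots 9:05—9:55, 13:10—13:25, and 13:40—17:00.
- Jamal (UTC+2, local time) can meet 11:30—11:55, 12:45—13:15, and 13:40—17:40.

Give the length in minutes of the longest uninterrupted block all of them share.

Bob → UTC: 13:50–14:50, 15:35–17:30, 18:05–20:00.
Wyatt → UTC: 07:00–12:35, 13:30–15:15.
Tomás → UTC: 09:05–09:55, 13:10–13:25, 13:40–17:00.
Jamal → UTC: 09:30–09:55, 10:45–11:15, 11:40–15:40.
Bob ∩ Wyatt: 13:50–14:50.
Bob ∩ Wyatt ∩ Tomás: 13:50–14:50.
Bob ∩ Wyatt ∩ Tomás ∩ Jamal: 13:50–14:50.
Single common window of 60 minutes.

60 minutes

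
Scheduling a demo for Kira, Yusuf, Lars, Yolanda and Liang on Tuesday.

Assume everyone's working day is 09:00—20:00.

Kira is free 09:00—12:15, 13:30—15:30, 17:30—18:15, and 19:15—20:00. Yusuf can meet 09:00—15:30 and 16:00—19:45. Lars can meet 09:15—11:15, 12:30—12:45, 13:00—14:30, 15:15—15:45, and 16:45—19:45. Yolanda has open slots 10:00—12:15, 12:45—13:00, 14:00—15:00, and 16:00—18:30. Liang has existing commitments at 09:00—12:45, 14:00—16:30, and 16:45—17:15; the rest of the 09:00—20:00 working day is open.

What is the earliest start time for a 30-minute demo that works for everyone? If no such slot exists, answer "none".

Liang free within 09:00–20:00: 12:45–14:00, 16:30–16:45, 17:15–20:00.
Kira ∩ Yusuf: 09:00–12:15, 13:30–15:30, 17:30–18:15, 19:15–19:45.
Kira ∩ Yusuf ∩ Lars: 09:15–11:15, 13:30–14:30, 15:15–15:30, 17:30–18:15, 19:15–19:45.
Kira ∩ Yusuf ∩ Lars ∩ Yolanda: 10:00–11:15, 14:00–14:30, 17:30–18:15.
Kira ∩ Yusuf ∩ Lars ∩ Yolanda ∩ Liang: 17:30–18:15.
Windows ≥ 30 min: 17:30–18:15.
Earliest such window starts at 17:30.

17:30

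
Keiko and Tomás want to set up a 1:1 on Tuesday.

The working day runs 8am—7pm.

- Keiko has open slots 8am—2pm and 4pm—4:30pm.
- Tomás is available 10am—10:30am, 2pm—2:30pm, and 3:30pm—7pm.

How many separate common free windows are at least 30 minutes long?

Keiko ∩ Tomás: 10:00–10:30, 16:00–16:30.
Windows ≥ 30 min: 10:00–10:30, 16:00–16:30.
That's 2 windows.

2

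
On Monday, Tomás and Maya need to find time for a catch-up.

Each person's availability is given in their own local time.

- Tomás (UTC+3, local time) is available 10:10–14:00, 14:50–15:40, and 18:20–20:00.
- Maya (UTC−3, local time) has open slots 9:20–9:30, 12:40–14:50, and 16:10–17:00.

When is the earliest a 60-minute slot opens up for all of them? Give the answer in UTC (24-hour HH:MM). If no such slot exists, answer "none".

15:40

Tomás → UTC: 07:10–11:00, 11:50–12:40, 15:20–17:00.
Maya → UTC: 12:20–12:30, 15:40–17:50, 19:10–20:00.
Tomás ∩ Maya: 12:20–12:30, 15:40–17:00.
Windows ≥ 60 min: 15:40–17:00.
Earliest such window starts at 15:40.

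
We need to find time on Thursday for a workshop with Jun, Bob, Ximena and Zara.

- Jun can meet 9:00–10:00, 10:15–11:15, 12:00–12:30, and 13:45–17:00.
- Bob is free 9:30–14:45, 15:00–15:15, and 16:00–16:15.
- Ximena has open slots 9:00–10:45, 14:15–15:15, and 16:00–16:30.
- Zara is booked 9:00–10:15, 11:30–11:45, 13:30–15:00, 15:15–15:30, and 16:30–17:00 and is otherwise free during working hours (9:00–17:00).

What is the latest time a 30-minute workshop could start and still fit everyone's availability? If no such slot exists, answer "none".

Zara free within 09:00–17:00: 10:15–11:30, 11:45–13:30, 15:00–15:15, 15:30–16:30.
Jun ∩ Bob: 09:30–10:00, 10:15–11:15, 12:00–12:30, 13:45–14:45, 15:00–15:15, 16:00–16:15.
Jun ∩ Bob ∩ Ximena: 09:30–10:00, 10:15–10:45, 14:15–14:45, 15:00–15:15, 16:00–16:15.
Jun ∩ Bob ∩ Ximena ∩ Zara: 10:15–10:45, 15:00–15:15, 16:00–16:15.
Windows ≥ 30 min: 10:15–10:45.
Latest start in the last window 10:15–10:45 is 10:45 − 30 min = 10:15.

10:15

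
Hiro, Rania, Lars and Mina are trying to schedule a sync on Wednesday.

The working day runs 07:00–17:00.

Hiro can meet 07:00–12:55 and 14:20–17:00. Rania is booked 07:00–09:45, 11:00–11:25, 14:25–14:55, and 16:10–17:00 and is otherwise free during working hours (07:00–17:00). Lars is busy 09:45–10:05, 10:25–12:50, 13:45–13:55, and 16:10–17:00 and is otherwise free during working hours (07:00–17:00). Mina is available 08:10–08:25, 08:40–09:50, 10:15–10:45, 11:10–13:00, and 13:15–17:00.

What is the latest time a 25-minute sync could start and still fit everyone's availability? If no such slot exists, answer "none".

Rania free within 07:00–17:00: 09:45–11:00, 11:25–14:25, 14:55–16:10.
Lars free within 07:00–17:00: 07:00–09:45, 10:05–10:25, 12:50–13:45, 13:55–16:10.
Hiro ∩ Rania: 09:45–11:00, 11:25–12:55, 14:20–14:25, 14:55–16:10.
Hiro ∩ Rania ∩ Lars: 10:05–10:25, 12:50–12:55, 14:20–14:25, 14:55–16:10.
Hiro ∩ Rania ∩ Lars ∩ Mina: 10:15–10:25, 12:50–12:55, 14:20–14:25, 14:55–16:10.
Windows ≥ 25 min: 14:55–16:10.
Latest start in the last window 14:55–16:10 is 16:10 − 25 min = 15:45.

15:45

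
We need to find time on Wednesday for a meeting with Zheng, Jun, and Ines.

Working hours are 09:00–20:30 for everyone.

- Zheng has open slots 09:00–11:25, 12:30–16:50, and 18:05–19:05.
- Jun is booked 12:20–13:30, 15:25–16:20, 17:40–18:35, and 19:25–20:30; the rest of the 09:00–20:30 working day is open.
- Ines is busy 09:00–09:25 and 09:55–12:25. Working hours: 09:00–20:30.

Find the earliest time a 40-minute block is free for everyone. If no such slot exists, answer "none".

Jun free within 09:00–20:30: 09:00–12:20, 13:30–15:25, 16:20–17:40, 18:35–19:25.
Ines free within 09:00–20:30: 09:25–09:55, 12:25–20:30.
Zheng ∩ Jun: 09:00–11:25, 13:30–15:25, 16:20–16:50, 18:35–19:05.
Zheng ∩ Jun ∩ Ines: 09:25–09:55, 13:30–15:25, 16:20–16:50, 18:35–19:05.
Windows ≥ 40 min: 13:30–15:25.
Earliest such window starts at 13:30.

13:30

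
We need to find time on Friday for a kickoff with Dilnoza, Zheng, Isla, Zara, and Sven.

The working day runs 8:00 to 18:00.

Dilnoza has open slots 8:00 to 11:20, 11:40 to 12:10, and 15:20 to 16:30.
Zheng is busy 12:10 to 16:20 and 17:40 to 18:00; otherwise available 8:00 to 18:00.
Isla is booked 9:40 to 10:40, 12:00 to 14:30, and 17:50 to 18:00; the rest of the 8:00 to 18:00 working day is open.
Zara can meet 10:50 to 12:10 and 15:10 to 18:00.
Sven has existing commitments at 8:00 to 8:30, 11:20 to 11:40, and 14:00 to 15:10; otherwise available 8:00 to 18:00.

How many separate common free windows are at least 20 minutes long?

Zheng free within 08:00–18:00: 08:00–12:10, 16:20–17:40.
Isla free within 08:00–18:00: 08:00–09:40, 10:40–12:00, 14:30–17:50.
Sven free within 08:00–18:00: 08:30–11:20, 11:40–14:00, 15:10–18:00.
Dilnoza ∩ Zheng: 08:00–11:20, 11:40–12:10, 16:20–16:30.
Dilnoza ∩ Zheng ∩ Isla: 08:00–09:40, 10:40–11:20, 11:40–12:00, 16:20–16:30.
Dilnoza ∩ Zheng ∩ Isla ∩ Zara: 10:50–11:20, 11:40–12:00, 16:20–16:30.
Dilnoza ∩ Zheng ∩ Isla ∩ Zara ∩ Sven: 10:50–11:20, 11:40–12:00, 16:20–16:30.
Windows ≥ 20 min: 10:50–11:20, 11:40–12:00.
That's 2 windows.

2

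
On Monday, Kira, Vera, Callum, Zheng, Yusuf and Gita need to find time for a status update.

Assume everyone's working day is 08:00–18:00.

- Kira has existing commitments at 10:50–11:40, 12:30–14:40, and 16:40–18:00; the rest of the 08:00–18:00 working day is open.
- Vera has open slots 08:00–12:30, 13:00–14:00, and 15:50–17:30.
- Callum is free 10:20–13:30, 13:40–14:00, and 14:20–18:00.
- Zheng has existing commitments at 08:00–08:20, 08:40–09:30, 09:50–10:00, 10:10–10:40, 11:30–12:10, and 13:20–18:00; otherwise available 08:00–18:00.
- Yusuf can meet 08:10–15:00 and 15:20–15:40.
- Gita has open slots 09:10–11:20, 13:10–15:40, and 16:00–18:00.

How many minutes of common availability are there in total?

Kira free within 08:00–18:00: 08:00–10:50, 11:40–12:30, 14:40–16:40.
Zheng free within 08:00–18:00: 08:20–08:40, 09:30–09:50, 10:00–10:10, 10:40–11:30, 12:10–13:20.
Kira ∩ Vera: 08:00–10:50, 11:40–12:30, 15:50–16:40.
Kira ∩ Vera ∩ Callum: 10:20–10:50, 11:40–12:30, 15:50–16:40.
Kira ∩ Vera ∩ Callum ∩ Zheng: 10:40–10:50, 12:10–12:30.
Kira ∩ Vera ∩ Callum ∩ Zheng ∩ Yusuf: 10:40–10:50, 12:10–12:30.
Kira ∩ Vera ∩ Callum ∩ Zheng ∩ Yusuf ∩ Gita: 10:40–10:50.
Total common minutes: 10.

10 minutes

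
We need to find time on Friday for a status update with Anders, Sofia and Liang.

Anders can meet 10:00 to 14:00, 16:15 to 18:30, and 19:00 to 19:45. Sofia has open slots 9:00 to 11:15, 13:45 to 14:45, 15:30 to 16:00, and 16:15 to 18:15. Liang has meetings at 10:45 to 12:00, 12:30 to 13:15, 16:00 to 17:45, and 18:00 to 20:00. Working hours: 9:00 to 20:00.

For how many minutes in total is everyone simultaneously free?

75 minutes

Liang free within 09:00–20:00: 09:00–10:45, 12:00–12:30, 13:15–16:00, 17:45–18:00.
Anders ∩ Sofia: 10:00–11:15, 13:45–14:00, 16:15–18:15.
Anders ∩ Sofia ∩ Liang: 10:00–10:45, 13:45–14:00, 17:45–18:00.
Total common minutes: 45 + 15 + 15 = 75.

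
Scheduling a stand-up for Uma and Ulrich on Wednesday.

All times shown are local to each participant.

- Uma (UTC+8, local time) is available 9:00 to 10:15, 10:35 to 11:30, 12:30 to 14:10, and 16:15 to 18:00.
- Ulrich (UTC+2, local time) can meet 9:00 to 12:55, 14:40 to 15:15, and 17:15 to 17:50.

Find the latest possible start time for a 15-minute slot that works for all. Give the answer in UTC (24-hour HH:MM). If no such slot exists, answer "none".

09:45

Uma → UTC: 01:00–02:15, 02:35–03:30, 04:30–06:10, 08:15–10:00.
Ulrich → UTC: 07:00–10:55, 12:40–13:15, 15:15–15:50.
Uma ∩ Ulrich: 08:15–10:00.
Windows ≥ 15 min: 08:15–10:00.
Latest start in the last window 08:15–10:00 is 10:00 − 15 min = 09:45.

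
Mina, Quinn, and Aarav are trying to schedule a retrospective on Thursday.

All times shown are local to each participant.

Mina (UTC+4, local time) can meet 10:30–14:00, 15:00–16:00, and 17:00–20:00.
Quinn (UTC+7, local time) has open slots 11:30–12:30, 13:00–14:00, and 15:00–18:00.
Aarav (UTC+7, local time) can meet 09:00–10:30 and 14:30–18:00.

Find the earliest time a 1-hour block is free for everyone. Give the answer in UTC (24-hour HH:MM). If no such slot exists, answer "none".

08:00

Mina → UTC: 06:30–10:00, 11:00–12:00, 13:00–16:00.
Quinn → UTC: 04:30–05:30, 06:00–07:00, 08:00–11:00.
Aarav → UTC: 02:00–03:30, 07:30–11:00.
Mina ∩ Quinn: 06:30–07:00, 08:00–10:00.
Mina ∩ Quinn ∩ Aarav: 08:00–10:00.
Windows ≥ 60 min: 08:00–10:00.
Earliest such window starts at 08:00.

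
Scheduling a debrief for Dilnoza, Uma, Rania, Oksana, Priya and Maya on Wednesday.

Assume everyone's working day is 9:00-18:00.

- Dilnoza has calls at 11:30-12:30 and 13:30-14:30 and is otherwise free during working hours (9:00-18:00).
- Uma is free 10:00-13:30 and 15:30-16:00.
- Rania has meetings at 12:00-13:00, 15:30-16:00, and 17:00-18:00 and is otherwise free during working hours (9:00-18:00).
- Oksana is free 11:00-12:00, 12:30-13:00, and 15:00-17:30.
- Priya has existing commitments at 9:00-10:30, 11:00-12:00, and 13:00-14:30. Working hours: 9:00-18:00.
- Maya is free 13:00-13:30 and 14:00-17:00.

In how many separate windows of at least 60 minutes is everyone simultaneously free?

Dilnoza free within 09:00–18:00: 09:00–11:30, 12:30–13:30, 14:30–18:00.
Rania free within 09:00–18:00: 09:00–12:00, 13:00–15:30, 16:00–17:00.
Priya free within 09:00–18:00: 10:30–11:00, 12:00–13:00, 14:30–18:00.
Dilnoza ∩ Uma: 10:00–11:30, 12:30–13:30, 15:30–16:00.
Dilnoza ∩ Uma ∩ Rania: 10:00–11:30, 13:00–13:30.
Dilnoza ∩ Uma ∩ Rania ∩ Oksana: 11:00–11:30.
Dilnoza ∩ Uma ∩ Rania ∩ Oksana ∩ Priya: (none).
Dilnoza ∩ Uma ∩ Rania ∩ Oksana ∩ Priya ∩ Maya: (none).
Windows ≥ 60 min: (none).
That's 0 windows.

0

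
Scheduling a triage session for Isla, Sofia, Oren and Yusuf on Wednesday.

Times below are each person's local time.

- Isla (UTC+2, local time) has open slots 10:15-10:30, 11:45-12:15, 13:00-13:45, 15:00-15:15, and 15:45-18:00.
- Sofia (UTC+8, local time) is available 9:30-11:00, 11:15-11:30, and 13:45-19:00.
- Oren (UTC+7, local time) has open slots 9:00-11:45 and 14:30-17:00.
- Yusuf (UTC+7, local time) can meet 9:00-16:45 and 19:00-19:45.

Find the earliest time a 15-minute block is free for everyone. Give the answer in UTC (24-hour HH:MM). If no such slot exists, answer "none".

08:15

Isla → UTC: 08:15–08:30, 09:45–10:15, 11:00–11:45, 13:00–13:15, 13:45–16:00.
Sofia → UTC: 01:30–03:00, 03:15–03:30, 05:45–11:00.
Oren → UTC: 02:00–04:45, 07:30–10:00.
Yusuf → UTC: 02:00–09:45, 12:00–12:45.
Isla ∩ Sofia: 08:15–08:30, 09:45–10:15.
Isla ∩ Sofia ∩ Oren: 08:15–08:30, 09:45–10:00.
Isla ∩ Sofia ∩ Oren ∩ Yusuf: 08:15–08:30.
Windows ≥ 15 min: 08:15–08:30.
Earliest such window starts at 08:15.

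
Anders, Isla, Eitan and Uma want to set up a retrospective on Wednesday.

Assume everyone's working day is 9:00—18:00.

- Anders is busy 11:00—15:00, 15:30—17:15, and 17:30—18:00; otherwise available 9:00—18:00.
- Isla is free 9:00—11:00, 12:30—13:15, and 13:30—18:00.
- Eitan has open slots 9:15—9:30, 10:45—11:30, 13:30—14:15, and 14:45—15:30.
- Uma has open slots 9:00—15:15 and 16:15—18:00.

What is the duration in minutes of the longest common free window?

15 minutes

Anders free within 09:00–18:00: 09:00–11:00, 15:00–15:30, 17:15–17:30.
Anders ∩ Isla: 09:00–11:00, 15:00–15:30, 17:15–17:30.
Anders ∩ Isla ∩ Eitan: 09:15–09:30, 10:45–11:00, 15:00–15:30.
Anders ∩ Isla ∩ Eitan ∩ Uma: 09:15–09:30, 10:45–11:00, 15:00–15:15.
Common window lengths: 15, 15, 15 min; longest is 15.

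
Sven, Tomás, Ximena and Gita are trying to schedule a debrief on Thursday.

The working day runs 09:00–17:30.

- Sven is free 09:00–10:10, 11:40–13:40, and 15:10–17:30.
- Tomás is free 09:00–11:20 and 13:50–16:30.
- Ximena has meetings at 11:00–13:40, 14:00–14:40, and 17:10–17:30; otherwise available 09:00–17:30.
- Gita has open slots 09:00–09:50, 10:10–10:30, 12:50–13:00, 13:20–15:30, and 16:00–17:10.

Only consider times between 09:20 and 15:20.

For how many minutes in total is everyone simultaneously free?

40 minutes

Ximena free within 09:00–17:30: 09:00–11:00, 13:40–14:00, 14:40–17:10.
Sven ∩ Tomás: 09:00–10:10, 15:10–16:30.
Sven ∩ Tomás ∩ Ximena: 09:00–10:10, 15:10–16:30.
Sven ∩ Tomás ∩ Ximena ∩ Gita: 09:00–09:50, 15:10–15:30, 16:00–16:30.
Restricted to 09:20–15:20: 09:20–09:50, 15:10–15:20.
Total common minutes: 30 + 10 = 40.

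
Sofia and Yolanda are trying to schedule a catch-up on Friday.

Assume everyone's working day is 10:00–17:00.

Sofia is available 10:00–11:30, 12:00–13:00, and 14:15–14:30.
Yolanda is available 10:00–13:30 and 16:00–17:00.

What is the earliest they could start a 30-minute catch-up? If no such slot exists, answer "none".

10:00

Sofia ∩ Yolanda: 10:00–11:30, 12:00–13:00.
Windows ≥ 30 min: 10:00–11:30, 12:00–13:00.
Earliest such window starts at 10:00.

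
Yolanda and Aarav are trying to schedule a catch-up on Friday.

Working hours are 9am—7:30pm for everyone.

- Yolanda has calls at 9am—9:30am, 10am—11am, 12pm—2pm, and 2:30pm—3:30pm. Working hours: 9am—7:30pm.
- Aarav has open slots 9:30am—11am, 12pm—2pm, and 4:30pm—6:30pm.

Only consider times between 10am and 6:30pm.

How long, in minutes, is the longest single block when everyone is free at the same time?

120 minutes

Yolanda free within 09:00–19:30: 09:30–10:00, 11:00–12:00, 14:00–14:30, 15:30–19:30.
Yolanda ∩ Aarav: 09:30–10:00, 16:30–18:30.
Restricted to 10:00–18:30: 16:30–18:30.
Single common window of 120 minutes.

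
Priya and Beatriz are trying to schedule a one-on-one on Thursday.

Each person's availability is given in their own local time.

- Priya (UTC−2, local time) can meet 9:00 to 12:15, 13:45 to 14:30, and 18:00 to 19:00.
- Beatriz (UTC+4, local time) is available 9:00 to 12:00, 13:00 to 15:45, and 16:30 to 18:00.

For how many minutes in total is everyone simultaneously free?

Priya → UTC: 11:00–14:15, 15:45–16:30, 20:00–21:00.
Beatriz → UTC: 05:00–08:00, 09:00–11:45, 12:30–14:00.
Priya ∩ Beatriz: 11:00–11:45, 12:30–14:00.
Total common minutes: 45 + 90 = 135.

135 minutes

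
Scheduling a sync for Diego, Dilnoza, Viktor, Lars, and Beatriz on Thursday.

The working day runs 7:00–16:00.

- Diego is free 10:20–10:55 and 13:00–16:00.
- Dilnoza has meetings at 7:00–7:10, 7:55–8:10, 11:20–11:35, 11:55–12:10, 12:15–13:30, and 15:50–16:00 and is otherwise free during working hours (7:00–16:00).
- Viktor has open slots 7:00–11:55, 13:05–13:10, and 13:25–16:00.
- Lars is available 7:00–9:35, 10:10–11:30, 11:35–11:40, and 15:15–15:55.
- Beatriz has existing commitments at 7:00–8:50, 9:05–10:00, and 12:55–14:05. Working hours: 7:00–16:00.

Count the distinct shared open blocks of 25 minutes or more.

Dilnoza free within 07:00–16:00: 07:10–07:55, 08:10–11:20, 11:35–11:55, 12:10–12:15, 13:30–15:50.
Beatriz free within 07:00–16:00: 08:50–09:05, 10:00–12:55, 14:05–16:00.
Diego ∩ Dilnoza: 10:20–10:55, 13:30–15:50.
Diego ∩ Dilnoza ∩ Viktor: 10:20–10:55, 13:30–15:50.
Diego ∩ Dilnoza ∩ Viktor ∩ Lars: 10:20–10:55, 15:15–15:50.
Diego ∩ Dilnoza ∩ Viktor ∩ Lars ∩ Beatriz: 10:20–10:55, 15:15–15:50.
Windows ≥ 25 min: 10:20–10:55, 15:15–15:50.
That's 2 windows.

2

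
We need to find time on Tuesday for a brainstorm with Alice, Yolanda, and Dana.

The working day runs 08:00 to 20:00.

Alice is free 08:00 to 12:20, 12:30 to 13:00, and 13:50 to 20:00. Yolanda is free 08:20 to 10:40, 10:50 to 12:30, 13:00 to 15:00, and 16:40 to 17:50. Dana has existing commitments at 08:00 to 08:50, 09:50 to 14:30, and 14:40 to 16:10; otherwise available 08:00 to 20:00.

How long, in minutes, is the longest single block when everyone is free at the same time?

Dana free within 08:00–20:00: 08:50–09:50, 14:30–14:40, 16:10–20:00.
Alice ∩ Yolanda: 08:20–10:40, 10:50–12:20, 13:50–15:00, 16:40–17:50.
Alice ∩ Yolanda ∩ Dana: 08:50–09:50, 14:30–14:40, 16:40–17:50.
Common window lengths: 60, 10, 70 min; longest is 70.

70 minutes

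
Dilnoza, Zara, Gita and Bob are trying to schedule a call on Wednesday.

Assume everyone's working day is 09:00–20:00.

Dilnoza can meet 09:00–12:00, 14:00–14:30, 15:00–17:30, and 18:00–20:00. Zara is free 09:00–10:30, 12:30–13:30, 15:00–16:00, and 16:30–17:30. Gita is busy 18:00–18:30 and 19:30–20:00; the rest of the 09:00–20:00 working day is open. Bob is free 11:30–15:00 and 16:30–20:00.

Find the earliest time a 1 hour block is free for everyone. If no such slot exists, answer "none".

16:30

Gita free within 09:00–20:00: 09:00–18:00, 18:30–19:30.
Dilnoza ∩ Zara: 09:00–10:30, 15:00–16:00, 16:30–17:30.
Dilnoza ∩ Zara ∩ Gita: 09:00–10:30, 15:00–16:00, 16:30–17:30.
Dilnoza ∩ Zara ∩ Gita ∩ Bob: 16:30–17:30.
Windows ≥ 60 min: 16:30–17:30.
Earliest such window starts at 16:30.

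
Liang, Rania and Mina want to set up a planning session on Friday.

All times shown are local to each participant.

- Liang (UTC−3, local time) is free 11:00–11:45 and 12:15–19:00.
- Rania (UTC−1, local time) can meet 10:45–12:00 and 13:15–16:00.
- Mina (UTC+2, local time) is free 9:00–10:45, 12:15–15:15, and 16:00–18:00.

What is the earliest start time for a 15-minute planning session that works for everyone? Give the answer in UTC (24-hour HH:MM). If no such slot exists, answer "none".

Liang → UTC: 14:00–14:45, 15:15–22:00.
Rania → UTC: 11:45–13:00, 14:15–17:00.
Mina → UTC: 07:00–08:45, 10:15–13:15, 14:00–16:00.
Liang ∩ Rania: 14:15–14:45, 15:15–17:00.
Liang ∩ Rania ∩ Mina: 14:15–14:45, 15:15–16:00.
Windows ≥ 15 min: 14:15–14:45, 15:15–16:00.
Earliest such window starts at 14:15.

14:15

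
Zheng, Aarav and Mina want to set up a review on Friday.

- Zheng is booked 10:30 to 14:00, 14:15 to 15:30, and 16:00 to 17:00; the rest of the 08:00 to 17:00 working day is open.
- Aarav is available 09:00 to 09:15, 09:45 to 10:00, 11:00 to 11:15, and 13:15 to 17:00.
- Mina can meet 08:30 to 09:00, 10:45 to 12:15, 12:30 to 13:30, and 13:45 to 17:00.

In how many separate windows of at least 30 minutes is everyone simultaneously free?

Zheng free within 08:00–17:00: 08:00–10:30, 14:00–14:15, 15:30–16:00.
Zheng ∩ Aarav: 09:00–09:15, 09:45–10:00, 14:00–14:15, 15:30–16:00.
Zheng ∩ Aarav ∩ Mina: 14:00–14:15, 15:30–16:00.
Windows ≥ 30 min: 15:30–16:00.
That's 1 window.

1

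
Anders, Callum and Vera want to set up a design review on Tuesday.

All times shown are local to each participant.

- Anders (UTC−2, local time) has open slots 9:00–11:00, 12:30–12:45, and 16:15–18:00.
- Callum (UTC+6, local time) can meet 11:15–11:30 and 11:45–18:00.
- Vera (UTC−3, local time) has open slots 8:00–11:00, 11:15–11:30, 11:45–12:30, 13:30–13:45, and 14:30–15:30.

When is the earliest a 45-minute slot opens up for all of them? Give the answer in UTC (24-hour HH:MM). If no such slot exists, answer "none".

11:00

Anders → UTC: 11:00–13:00, 14:30–14:45, 18:15–20:00.
Callum → UTC: 05:15–05:30, 05:45–12:00.
Vera → UTC: 11:00–14:00, 14:15–14:30, 14:45–15:30, 16:30–16:45, 17:30–18:30.
Anders ∩ Callum: 11:00–12:00.
Anders ∩ Callum ∩ Vera: 11:00–12:00.
Windows ≥ 45 min: 11:00–12:00.
Earliest such window starts at 11:00.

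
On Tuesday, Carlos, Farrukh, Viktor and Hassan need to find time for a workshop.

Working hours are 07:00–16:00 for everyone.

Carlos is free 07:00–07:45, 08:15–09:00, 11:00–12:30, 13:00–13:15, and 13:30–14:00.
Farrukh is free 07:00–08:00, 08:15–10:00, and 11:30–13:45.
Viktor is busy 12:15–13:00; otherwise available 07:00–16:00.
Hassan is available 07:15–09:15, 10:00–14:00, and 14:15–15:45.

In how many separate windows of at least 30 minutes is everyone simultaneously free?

3

Viktor free within 07:00–16:00: 07:00–12:15, 13:00–16:00.
Carlos ∩ Farrukh: 07:00–07:45, 08:15–09:00, 11:30–12:30, 13:00–13:15, 13:30–13:45.
Carlos ∩ Farrukh ∩ Viktor: 07:00–07:45, 08:15–09:00, 11:30–12:15, 13:00–13:15, 13:30–13:45.
Carlos ∩ Farrukh ∩ Viktor ∩ Hassan: 07:15–07:45, 08:15–09:00, 11:30–12:15, 13:00–13:15, 13:30–13:45.
Windows ≥ 30 min: 07:15–07:45, 08:15–09:00, 11:30–12:15.
That's 3 windows.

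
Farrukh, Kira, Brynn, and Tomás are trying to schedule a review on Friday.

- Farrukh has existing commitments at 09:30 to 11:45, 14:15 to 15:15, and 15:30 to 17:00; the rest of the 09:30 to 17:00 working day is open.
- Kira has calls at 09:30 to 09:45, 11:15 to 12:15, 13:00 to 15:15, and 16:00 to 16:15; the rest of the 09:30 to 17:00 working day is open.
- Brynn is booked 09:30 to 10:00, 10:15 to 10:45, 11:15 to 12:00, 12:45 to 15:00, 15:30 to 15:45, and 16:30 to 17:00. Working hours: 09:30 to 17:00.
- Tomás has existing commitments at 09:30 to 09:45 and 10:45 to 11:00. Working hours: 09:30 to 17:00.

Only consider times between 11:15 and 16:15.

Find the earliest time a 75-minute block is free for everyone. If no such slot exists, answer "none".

Farrukh free within 09:30–17:00: 11:45–14:15, 15:15–15:30.
Kira free within 09:30–17:00: 09:45–11:15, 12:15–13:00, 15:15–16:00, 16:15–17:00.
Brynn free within 09:30–17:00: 10:00–10:15, 10:45–11:15, 12:00–12:45, 15:00–15:30, 15:45–16:30.
Tomás free within 09:30–17:00: 09:45–10:45, 11:00–17:00.
Farrukh ∩ Kira: 12:15–13:00, 15:15–15:30.
Farrukh ∩ Kira ∩ Brynn: 12:15–12:45, 15:15–15:30.
Farrukh ∩ Kira ∩ Brynn ∩ Tomás: 12:15–12:45, 15:15–15:30.
Restricted to 11:15–16:15: 12:15–12:45, 15:15–15:30.
Windows ≥ 75 min: (none).

none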